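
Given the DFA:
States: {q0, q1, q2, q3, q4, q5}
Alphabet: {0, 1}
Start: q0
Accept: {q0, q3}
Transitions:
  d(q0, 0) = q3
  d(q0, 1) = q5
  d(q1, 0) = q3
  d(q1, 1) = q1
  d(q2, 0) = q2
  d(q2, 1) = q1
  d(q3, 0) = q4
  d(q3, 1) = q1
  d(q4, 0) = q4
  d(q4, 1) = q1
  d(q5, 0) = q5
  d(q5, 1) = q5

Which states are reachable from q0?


BFS from q0:
  layer 0: {q0}
  layer 1: {q3, q5}
  layer 2: {q1, q4}

{q0, q1, q3, q4, q5}


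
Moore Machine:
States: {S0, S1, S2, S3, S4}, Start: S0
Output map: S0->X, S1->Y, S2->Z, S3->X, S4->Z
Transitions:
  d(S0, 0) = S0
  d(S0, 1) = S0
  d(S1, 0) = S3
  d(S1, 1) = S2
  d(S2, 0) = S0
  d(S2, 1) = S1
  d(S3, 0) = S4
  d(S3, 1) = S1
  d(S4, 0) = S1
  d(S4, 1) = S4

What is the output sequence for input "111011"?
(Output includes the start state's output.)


Start: S0 (output X)
  --1--> S0 (output X)
  --1--> S0 (output X)
  --1--> S0 (output X)
  --0--> S0 (output X)
  --1--> S0 (output X)
  --1--> S0 (output X)

"XXXXXXX"


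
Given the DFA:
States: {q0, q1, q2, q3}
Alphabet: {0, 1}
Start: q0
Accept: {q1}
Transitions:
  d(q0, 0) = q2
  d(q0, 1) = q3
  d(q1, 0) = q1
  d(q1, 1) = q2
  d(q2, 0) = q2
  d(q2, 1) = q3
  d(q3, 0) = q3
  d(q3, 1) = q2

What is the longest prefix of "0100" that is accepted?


Run the DFA, marking each prefix where the state is accepting:
  "" -> q0 [reject]
  "0" -> q2 [reject]
  "01" -> q3 [reject]
  "010" -> q3 [reject]
  "0100" -> q3 [reject]

No prefix is accepted


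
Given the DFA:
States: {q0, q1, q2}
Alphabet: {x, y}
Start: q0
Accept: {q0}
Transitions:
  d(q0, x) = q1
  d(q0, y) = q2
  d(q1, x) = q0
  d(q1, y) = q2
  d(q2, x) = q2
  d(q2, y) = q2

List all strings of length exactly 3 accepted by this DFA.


All strings of length 3: 8 total
Accepted: 0

None


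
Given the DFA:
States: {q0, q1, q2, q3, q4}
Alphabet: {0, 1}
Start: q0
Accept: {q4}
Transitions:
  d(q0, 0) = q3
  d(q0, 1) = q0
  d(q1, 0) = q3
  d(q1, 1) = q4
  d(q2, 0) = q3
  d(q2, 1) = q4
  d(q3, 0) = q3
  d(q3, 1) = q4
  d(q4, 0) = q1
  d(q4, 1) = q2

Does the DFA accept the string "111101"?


Trace: q0 -> q0 -> q0 -> q0 -> q0 -> q3 -> q4
Final state: q4
Accept states: {q4}

Yes, accepted (final state q4 is an accept state)


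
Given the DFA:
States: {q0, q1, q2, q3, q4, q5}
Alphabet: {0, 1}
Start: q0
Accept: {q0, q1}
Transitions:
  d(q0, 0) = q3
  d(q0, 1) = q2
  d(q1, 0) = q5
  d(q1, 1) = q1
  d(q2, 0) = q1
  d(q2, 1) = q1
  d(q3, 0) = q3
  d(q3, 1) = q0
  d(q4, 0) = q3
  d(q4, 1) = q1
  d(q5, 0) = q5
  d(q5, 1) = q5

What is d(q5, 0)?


Looking up transition d(q5, 0)

q5


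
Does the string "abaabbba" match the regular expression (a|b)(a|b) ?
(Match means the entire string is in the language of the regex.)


|string| = 8; first = 'a'; last = 'a'

No, "abaabbba" does not match (a|b)(a|b)


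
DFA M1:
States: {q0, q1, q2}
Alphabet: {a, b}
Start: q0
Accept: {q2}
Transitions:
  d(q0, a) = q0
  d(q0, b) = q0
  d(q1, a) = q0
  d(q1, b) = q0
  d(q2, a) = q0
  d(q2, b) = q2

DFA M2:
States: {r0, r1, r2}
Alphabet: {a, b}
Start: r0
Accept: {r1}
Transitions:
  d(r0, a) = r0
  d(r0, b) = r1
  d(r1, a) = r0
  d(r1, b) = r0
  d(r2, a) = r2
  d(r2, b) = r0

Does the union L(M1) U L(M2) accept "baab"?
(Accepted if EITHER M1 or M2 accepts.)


M1: final=q0 accepted=False
M2: final=r1 accepted=True

Yes, union accepts


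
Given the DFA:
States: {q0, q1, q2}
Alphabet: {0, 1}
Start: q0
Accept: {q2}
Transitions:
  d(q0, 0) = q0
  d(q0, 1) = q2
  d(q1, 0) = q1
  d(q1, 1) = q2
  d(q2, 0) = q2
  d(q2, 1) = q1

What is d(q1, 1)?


Looking up transition d(q1, 1)

q2


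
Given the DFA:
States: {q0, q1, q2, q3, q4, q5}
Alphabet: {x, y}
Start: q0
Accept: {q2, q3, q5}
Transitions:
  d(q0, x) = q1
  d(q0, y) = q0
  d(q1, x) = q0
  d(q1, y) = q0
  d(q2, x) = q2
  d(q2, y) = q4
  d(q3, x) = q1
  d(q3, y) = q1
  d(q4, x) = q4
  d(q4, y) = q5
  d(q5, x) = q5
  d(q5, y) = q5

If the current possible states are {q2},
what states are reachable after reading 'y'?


Apply transition on 'y' from each current state:
  d(q2, y) = q4

{q4}


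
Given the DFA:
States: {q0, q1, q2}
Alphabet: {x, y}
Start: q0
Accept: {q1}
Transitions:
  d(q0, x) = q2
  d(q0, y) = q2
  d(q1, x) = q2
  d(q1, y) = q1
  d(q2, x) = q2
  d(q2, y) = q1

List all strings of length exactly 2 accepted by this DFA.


All strings of length 2: 4 total
Accepted: 2

"xy", "yy"


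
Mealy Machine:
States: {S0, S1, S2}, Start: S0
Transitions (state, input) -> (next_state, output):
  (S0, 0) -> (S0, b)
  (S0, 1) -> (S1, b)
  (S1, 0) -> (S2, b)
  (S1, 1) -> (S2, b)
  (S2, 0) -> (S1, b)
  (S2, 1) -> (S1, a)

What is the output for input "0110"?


Step-by-step:
  (S0, 0) -> (S0, b)
  (S0, 1) -> (S1, b)
  (S1, 1) -> (S2, b)
  (S2, 0) -> (S1, b)

"bbbb"


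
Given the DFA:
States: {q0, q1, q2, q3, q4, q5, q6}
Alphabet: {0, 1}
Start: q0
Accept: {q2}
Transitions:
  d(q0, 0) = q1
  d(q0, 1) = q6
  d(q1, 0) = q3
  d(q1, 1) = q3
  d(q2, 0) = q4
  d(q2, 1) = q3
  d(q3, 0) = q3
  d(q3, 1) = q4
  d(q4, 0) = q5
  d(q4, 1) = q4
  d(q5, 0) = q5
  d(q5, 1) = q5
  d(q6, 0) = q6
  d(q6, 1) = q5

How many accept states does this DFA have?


Accept states listed: {q2}
Counting: q2(1)

1


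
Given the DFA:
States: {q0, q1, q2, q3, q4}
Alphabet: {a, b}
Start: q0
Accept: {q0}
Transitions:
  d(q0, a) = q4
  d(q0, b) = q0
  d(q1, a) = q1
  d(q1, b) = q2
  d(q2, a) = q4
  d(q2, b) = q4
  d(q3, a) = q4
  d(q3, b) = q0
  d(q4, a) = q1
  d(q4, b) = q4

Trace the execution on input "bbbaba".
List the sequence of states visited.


Input: bbbaba
d(q0, b) = q0
d(q0, b) = q0
d(q0, b) = q0
d(q0, a) = q4
d(q4, b) = q4
d(q4, a) = q1


q0 -> q0 -> q0 -> q0 -> q4 -> q4 -> q1


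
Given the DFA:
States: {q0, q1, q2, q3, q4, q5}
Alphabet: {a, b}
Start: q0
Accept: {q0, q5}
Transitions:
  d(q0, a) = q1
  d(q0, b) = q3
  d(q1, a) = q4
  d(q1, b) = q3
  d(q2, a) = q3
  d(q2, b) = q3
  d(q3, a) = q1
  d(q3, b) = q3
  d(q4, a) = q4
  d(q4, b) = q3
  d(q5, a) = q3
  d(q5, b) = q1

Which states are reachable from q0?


BFS from q0:
  layer 0: {q0}
  layer 1: {q1, q3}
  layer 2: {q4}

{q0, q1, q3, q4}


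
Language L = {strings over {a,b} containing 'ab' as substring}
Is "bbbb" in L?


'ab' does not occur

No, "bbbb" is not in L


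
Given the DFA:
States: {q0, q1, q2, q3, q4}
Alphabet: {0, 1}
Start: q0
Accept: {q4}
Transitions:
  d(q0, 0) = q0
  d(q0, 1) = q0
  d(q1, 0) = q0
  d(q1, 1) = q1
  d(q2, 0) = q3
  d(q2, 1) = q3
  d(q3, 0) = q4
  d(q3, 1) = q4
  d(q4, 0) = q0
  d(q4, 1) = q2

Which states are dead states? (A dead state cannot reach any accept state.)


Forward reachability from each state:
  q0 -> reaches {q0}, no accept state (dead)
  q1 -> reaches {q0, q1}, no accept state (dead)
  q2 -> reaches accept state q4 (live)
  q3 -> reaches accept state q4 (live)
  q4 -> reaches accept state q4 (live)

{q0, q1}


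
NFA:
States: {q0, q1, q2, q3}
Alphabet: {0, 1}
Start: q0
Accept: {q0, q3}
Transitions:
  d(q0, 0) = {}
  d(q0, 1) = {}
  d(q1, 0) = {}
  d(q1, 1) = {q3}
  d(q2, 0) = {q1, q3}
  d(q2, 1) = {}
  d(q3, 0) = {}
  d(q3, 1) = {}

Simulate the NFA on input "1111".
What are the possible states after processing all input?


Start: {q0}
  --1--> {}
  --1--> {}
  --1--> {}
  --1--> {}

{} (empty set, no valid transitions)


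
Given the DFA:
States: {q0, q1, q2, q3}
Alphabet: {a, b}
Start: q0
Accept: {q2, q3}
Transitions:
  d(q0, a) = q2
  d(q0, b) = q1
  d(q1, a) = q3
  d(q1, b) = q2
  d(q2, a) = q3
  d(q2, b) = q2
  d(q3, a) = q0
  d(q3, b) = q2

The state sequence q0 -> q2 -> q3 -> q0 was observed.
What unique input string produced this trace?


Trace back each transition to find the symbol:
  q0 --[a]--> q2
  q2 --[a]--> q3
  q3 --[a]--> q0

"aaa"


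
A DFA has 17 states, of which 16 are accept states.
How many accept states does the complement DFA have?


Complement swaps accept and non-accept states.
17 - 16 = 1

1


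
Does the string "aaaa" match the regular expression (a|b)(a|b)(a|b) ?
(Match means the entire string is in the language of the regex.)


|string| = 4; first = 'a'; last = 'a'

No, "aaaa" does not match (a|b)(a|b)(a|b)


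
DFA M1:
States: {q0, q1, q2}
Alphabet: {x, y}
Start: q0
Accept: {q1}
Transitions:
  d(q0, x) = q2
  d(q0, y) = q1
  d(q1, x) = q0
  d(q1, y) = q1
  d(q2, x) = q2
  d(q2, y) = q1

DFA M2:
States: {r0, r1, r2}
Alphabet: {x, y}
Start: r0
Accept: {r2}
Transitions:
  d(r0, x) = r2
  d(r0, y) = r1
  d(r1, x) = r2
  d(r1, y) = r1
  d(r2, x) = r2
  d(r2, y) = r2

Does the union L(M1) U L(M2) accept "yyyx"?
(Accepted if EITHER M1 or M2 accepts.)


M1: final=q0 accepted=False
M2: final=r2 accepted=True

Yes, union accepts


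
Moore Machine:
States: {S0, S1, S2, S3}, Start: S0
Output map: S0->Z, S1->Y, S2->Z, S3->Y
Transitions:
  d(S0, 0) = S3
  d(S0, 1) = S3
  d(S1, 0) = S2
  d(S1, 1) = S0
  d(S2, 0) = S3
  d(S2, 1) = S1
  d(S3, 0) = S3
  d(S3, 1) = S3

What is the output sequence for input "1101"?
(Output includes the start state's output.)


Start: S0 (output Z)
  --1--> S3 (output Y)
  --1--> S3 (output Y)
  --0--> S3 (output Y)
  --1--> S3 (output Y)

"ZYYYY"


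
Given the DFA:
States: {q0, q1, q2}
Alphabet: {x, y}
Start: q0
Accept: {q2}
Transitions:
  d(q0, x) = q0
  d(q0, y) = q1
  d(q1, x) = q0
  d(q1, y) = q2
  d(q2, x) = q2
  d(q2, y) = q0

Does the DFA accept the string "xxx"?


Trace: q0 -> q0 -> q0 -> q0
Final state: q0
Accept states: {q2}

No, rejected (final state q0 is not an accept state)


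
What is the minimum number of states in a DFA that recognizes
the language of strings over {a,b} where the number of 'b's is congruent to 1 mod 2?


States track (count of 'b') mod 2.
Need 2 states: one per remainder 0..1; accept = remainder 1.

2


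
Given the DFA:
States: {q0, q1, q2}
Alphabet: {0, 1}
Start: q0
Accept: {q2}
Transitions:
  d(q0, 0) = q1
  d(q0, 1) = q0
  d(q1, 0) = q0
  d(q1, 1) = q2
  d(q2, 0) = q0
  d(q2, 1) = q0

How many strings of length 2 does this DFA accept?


Enumerating all length-2 strings:
  "00" -> q0 [reject]
  "01" -> q2 [accept]
  "10" -> q1 [reject]
  "11" -> q0 [reject]

1 out of 4


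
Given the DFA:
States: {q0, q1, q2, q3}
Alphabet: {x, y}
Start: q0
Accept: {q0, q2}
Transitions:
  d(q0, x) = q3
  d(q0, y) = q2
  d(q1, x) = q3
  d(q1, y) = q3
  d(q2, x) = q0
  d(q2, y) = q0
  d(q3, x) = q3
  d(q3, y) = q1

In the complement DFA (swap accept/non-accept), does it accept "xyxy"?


Trace: q0 -> q3 -> q1 -> q3 -> q1
Final: q1
Original accept: {q0, q2}
Complement: q1 is not in original accept

Yes, complement accepts (original rejects)


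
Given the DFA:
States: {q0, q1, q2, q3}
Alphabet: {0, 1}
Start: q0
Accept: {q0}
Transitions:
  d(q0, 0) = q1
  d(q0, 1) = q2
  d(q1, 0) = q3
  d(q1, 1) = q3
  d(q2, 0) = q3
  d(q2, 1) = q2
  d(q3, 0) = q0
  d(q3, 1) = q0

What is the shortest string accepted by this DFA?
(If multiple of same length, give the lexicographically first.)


BFS by string length (lex-first path to each state shown):
  len 0: q0<-""
Found accept state at length 0.

"" (empty string)


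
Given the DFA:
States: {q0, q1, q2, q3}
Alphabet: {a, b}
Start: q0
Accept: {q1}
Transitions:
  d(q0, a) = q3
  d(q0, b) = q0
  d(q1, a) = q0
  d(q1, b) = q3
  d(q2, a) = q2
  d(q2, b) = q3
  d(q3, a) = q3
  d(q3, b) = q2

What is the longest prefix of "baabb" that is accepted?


Run the DFA, marking each prefix where the state is accepting:
  "" -> q0 [reject]
  "b" -> q0 [reject]
  "ba" -> q3 [reject]
  "baa" -> q3 [reject]
  "baab" -> q2 [reject]
  "baabb" -> q3 [reject]

No prefix is accepted


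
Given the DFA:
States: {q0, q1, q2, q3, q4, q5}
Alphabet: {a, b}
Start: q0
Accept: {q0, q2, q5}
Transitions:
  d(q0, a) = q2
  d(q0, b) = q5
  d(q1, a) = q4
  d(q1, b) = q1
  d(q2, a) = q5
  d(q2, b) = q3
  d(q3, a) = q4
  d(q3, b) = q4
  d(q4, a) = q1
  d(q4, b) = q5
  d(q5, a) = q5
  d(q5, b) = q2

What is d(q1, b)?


Looking up transition d(q1, b)

q1


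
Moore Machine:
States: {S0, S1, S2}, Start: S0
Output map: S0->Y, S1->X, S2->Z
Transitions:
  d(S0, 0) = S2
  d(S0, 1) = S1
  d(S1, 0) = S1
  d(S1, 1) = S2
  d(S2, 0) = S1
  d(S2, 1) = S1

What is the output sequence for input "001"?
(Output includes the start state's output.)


Start: S0 (output Y)
  --0--> S2 (output Z)
  --0--> S1 (output X)
  --1--> S2 (output Z)

"YZXZ"


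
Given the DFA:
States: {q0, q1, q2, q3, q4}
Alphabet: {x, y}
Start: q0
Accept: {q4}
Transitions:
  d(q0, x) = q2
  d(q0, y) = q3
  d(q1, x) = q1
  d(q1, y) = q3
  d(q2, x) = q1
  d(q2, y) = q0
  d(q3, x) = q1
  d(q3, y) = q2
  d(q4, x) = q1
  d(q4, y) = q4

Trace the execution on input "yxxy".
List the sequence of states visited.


Input: yxxy
d(q0, y) = q3
d(q3, x) = q1
d(q1, x) = q1
d(q1, y) = q3


q0 -> q3 -> q1 -> q1 -> q3


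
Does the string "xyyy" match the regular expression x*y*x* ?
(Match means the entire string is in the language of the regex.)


|string| = 4; first = 'x'; last = 'y'

Yes, "xyyy" matches x*y*x*


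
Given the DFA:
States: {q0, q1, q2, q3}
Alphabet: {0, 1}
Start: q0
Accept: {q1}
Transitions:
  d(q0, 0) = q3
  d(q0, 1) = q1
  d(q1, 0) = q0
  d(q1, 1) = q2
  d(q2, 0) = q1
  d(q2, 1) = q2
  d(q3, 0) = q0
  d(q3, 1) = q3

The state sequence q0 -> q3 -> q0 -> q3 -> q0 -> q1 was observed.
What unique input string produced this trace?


Trace back each transition to find the symbol:
  q0 --[0]--> q3
  q3 --[0]--> q0
  q0 --[0]--> q3
  q3 --[0]--> q0
  q0 --[1]--> q1

"00001"


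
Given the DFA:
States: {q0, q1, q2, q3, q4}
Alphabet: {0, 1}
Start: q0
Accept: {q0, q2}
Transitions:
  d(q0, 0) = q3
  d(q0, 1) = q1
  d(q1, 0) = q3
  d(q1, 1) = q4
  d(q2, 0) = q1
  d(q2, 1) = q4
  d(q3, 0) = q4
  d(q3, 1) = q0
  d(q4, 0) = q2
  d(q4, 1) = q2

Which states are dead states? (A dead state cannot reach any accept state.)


Forward reachability from each state:
  q0 -> reaches accept state q0 (live)
  q1 -> reaches accept state q0 (live)
  q2 -> reaches accept state q0 (live)
  q3 -> reaches accept state q0 (live)
  q4 -> reaches accept state q0 (live)

None (all states can reach an accept state)


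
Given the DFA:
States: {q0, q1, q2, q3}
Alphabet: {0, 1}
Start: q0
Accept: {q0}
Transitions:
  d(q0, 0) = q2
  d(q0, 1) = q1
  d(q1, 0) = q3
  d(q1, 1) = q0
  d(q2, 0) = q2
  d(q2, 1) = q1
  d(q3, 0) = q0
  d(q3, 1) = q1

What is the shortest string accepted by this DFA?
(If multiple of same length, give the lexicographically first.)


BFS by string length (lex-first path to each state shown):
  len 0: q0<-""
Found accept state at length 0.

"" (empty string)


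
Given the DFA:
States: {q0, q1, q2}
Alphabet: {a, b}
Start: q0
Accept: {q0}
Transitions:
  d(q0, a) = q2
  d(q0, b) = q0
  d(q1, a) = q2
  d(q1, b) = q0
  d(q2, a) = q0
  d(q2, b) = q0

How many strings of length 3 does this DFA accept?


Enumerating all length-3 strings:
  "aaa" -> q2 [reject]
  "aab" -> q0 [accept]
  "aba" -> q2 [reject]
  "abb" -> q0 [accept]
  "baa" -> q0 [accept]
  "bab" -> q0 [accept]
  "bba" -> q2 [reject]
  "bbb" -> q0 [accept]

5 out of 8


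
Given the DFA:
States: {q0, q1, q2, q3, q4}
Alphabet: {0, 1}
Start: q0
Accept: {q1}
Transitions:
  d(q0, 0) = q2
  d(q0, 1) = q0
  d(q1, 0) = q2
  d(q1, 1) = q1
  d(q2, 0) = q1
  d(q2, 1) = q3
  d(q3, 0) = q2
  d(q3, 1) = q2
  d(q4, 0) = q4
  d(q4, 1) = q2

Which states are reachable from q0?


BFS from q0:
  layer 0: {q0}
  layer 1: {q2}
  layer 2: {q1, q3}

{q0, q1, q2, q3}


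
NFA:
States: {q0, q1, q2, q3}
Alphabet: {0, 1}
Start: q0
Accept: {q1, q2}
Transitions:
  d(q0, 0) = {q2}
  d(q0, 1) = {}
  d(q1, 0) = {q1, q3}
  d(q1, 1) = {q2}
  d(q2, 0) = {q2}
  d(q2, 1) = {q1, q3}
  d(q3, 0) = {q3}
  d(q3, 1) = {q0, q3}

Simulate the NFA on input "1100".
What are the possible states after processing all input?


Start: {q0}
  --1--> {}
  --1--> {}
  --0--> {}
  --0--> {}

{} (empty set, no valid transitions)


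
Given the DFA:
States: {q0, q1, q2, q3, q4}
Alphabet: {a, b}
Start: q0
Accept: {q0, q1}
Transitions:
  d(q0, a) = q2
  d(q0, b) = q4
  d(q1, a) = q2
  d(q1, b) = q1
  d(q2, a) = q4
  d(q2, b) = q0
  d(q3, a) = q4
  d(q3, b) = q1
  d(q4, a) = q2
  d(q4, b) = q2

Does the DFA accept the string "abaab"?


Trace: q0 -> q2 -> q0 -> q2 -> q4 -> q2
Final state: q2
Accept states: {q0, q1}

No, rejected (final state q2 is not an accept state)


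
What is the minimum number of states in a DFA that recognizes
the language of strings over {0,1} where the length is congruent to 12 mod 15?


States track (length) mod 15.
Need 15 states: one per remainder 0..14; accept = remainder 12.

15


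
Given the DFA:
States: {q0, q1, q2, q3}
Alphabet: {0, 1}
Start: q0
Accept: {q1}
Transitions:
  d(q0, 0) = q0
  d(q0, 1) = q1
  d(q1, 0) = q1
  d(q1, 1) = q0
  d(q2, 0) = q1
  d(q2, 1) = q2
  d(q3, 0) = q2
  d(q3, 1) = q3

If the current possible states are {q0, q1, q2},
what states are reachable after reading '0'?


Apply transition on '0' from each current state:
  d(q0, 0) = q0
  d(q1, 0) = q1
  d(q2, 0) = q1

{q0, q1}


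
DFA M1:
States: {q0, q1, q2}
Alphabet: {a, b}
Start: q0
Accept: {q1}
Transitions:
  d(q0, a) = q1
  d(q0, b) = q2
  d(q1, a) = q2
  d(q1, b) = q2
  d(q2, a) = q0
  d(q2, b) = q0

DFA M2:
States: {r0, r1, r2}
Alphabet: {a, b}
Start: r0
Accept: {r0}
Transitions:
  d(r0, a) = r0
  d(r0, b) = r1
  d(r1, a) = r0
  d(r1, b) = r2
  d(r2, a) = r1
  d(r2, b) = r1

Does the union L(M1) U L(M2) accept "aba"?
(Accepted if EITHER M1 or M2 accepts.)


M1: final=q0 accepted=False
M2: final=r0 accepted=True

Yes, union accepts


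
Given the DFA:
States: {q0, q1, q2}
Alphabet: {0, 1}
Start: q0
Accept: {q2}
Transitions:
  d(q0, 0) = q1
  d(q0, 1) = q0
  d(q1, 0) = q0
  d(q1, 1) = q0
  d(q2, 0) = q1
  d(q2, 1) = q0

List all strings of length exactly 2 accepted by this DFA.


All strings of length 2: 4 total
Accepted: 0

None


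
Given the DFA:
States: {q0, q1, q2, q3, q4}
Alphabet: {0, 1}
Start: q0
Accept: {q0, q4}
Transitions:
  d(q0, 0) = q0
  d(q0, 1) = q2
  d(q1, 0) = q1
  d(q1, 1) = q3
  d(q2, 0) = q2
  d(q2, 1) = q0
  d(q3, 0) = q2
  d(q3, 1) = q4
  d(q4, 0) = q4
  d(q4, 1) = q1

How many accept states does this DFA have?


Accept states listed: {q0, q4}
Counting: q0(1) q4(2)

2


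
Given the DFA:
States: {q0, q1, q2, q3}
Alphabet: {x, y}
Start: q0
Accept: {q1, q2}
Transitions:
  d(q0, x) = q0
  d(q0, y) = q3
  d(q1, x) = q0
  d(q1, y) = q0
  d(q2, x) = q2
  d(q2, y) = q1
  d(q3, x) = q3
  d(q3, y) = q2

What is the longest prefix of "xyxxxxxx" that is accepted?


Run the DFA, marking each prefix where the state is accepting:
  "" -> q0 [reject]
  "x" -> q0 [reject]
  "xy" -> q3 [reject]
  "xyx" -> q3 [reject]
  "xyxx" -> q3 [reject]
  "xyxxx" -> q3 [reject]
  "xyxxxx" -> q3 [reject]
  "xyxxxxx" -> q3 [reject]
  "xyxxxxxx" -> q3 [reject]

No prefix is accepted


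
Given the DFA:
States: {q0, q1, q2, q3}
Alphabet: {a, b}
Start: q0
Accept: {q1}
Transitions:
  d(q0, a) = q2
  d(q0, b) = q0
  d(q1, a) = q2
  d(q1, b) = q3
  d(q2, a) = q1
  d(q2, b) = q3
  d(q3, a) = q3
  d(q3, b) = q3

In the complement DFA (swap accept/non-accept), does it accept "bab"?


Trace: q0 -> q0 -> q2 -> q3
Final: q3
Original accept: {q1}
Complement: q3 is not in original accept

Yes, complement accepts (original rejects)


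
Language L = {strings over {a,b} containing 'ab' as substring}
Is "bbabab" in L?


'ab' occurs at index 2

Yes, "bbabab" is in L


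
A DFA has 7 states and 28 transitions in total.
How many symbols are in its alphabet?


Each state has exactly one transition per symbol.
|alphabet| = transitions / states = 28 / 7 = 4

4


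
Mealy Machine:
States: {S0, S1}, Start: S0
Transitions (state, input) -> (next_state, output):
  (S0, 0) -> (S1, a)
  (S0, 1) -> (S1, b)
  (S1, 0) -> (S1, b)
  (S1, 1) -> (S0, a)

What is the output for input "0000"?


Step-by-step:
  (S0, 0) -> (S1, a)
  (S1, 0) -> (S1, b)
  (S1, 0) -> (S1, b)
  (S1, 0) -> (S1, b)

"abbb"


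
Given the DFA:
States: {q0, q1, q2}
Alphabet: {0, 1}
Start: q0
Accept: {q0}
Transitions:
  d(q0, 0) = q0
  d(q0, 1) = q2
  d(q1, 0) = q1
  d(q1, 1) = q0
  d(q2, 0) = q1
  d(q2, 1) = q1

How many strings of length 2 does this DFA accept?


Enumerating all length-2 strings:
  "00" -> q0 [accept]
  "01" -> q2 [reject]
  "10" -> q1 [reject]
  "11" -> q1 [reject]

1 out of 4


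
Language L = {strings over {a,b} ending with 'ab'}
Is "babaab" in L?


last two symbols = 'ab'

Yes, "babaab" is in L


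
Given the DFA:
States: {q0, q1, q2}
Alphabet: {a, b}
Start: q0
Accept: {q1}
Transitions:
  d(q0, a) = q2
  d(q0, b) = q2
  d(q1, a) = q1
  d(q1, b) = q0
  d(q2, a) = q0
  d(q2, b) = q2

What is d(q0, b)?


Looking up transition d(q0, b)

q2


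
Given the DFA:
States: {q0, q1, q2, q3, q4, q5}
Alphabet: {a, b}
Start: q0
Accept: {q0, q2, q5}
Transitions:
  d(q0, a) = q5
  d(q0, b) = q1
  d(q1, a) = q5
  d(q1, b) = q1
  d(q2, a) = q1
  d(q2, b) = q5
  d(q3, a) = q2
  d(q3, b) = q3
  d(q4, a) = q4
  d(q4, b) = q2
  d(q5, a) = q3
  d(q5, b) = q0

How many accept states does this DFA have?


Accept states listed: {q0, q2, q5}
Counting: q0(1) q2(2) q5(3)

3


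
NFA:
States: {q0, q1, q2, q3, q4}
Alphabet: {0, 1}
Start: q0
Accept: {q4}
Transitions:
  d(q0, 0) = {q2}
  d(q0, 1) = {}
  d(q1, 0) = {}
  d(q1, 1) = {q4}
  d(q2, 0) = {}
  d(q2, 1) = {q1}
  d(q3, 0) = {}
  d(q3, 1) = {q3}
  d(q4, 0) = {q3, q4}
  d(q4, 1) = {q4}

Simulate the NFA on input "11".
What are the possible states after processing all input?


Start: {q0}
  --1--> {}
  --1--> {}

{} (empty set, no valid transitions)


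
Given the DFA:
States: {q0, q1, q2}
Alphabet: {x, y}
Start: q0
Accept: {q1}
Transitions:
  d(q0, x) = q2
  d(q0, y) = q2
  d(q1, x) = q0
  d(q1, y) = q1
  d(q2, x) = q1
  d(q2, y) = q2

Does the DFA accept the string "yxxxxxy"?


Trace: q0 -> q2 -> q1 -> q0 -> q2 -> q1 -> q0 -> q2
Final state: q2
Accept states: {q1}

No, rejected (final state q2 is not an accept state)


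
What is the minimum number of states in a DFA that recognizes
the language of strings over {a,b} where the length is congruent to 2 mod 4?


States track (length) mod 4.
Need 4 states: one per remainder 0..3; accept = remainder 2.

4


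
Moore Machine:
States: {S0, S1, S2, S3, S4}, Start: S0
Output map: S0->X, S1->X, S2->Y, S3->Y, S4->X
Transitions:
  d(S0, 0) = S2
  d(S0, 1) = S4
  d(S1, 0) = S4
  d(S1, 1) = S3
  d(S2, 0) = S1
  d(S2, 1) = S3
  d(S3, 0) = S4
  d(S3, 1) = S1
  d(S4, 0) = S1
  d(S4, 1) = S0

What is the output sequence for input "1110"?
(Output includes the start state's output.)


Start: S0 (output X)
  --1--> S4 (output X)
  --1--> S0 (output X)
  --1--> S4 (output X)
  --0--> S1 (output X)

"XXXXX"


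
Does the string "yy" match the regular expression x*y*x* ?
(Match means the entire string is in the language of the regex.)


|string| = 2; first = 'y'; last = 'y'

Yes, "yy" matches x*y*x*


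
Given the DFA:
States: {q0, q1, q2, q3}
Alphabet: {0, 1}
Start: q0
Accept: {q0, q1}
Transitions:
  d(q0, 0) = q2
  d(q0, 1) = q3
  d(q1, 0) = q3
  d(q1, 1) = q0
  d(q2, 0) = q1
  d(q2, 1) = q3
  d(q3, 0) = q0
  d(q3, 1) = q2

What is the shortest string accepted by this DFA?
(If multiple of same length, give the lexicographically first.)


BFS by string length (lex-first path to each state shown):
  len 0: q0<-""
Found accept state at length 0.

"" (empty string)


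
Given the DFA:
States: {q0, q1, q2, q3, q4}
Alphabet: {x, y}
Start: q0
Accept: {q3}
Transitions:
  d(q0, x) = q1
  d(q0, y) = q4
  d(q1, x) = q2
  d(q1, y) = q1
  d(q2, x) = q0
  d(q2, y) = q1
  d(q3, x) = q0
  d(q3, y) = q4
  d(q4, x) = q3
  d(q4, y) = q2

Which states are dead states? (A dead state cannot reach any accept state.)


Forward reachability from each state:
  q0 -> reaches accept state q3 (live)
  q1 -> reaches accept state q3 (live)
  q2 -> reaches accept state q3 (live)
  q3 -> reaches accept state q3 (live)
  q4 -> reaches accept state q3 (live)

None (all states can reach an accept state)


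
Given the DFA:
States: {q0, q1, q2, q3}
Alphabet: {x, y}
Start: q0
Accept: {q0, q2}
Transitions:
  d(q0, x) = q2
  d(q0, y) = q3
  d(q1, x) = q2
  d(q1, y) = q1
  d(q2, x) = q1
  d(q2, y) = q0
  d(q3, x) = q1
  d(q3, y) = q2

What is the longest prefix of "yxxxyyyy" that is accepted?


Run the DFA, marking each prefix where the state is accepting:
  "" -> q0 [accept]
  "y" -> q3 [reject]
  "yx" -> q1 [reject]
  "yxx" -> q2 [accept]
  "yxxx" -> q1 [reject]
  "yxxxy" -> q1 [reject]
  "yxxxyy" -> q1 [reject]
  "yxxxyyy" -> q1 [reject]
  "yxxxyyyy" -> q1 [reject]

"yxx"


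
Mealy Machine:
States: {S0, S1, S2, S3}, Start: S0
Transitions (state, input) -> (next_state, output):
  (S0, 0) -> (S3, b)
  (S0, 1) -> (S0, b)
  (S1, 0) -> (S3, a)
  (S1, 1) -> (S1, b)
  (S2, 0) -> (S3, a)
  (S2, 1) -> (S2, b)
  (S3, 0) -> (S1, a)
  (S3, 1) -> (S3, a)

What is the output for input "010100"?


Step-by-step:
  (S0, 0) -> (S3, b)
  (S3, 1) -> (S3, a)
  (S3, 0) -> (S1, a)
  (S1, 1) -> (S1, b)
  (S1, 0) -> (S3, a)
  (S3, 0) -> (S1, a)

"baabaa"


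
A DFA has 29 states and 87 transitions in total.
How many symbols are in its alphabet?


Each state has exactly one transition per symbol.
|alphabet| = transitions / states = 87 / 29 = 3

3


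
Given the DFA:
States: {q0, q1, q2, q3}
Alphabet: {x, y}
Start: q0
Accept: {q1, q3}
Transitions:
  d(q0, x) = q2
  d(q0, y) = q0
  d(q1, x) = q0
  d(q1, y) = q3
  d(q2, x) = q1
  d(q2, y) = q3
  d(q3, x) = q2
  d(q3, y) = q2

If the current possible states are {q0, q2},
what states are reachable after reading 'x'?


Apply transition on 'x' from each current state:
  d(q0, x) = q2
  d(q2, x) = q1

{q1, q2}


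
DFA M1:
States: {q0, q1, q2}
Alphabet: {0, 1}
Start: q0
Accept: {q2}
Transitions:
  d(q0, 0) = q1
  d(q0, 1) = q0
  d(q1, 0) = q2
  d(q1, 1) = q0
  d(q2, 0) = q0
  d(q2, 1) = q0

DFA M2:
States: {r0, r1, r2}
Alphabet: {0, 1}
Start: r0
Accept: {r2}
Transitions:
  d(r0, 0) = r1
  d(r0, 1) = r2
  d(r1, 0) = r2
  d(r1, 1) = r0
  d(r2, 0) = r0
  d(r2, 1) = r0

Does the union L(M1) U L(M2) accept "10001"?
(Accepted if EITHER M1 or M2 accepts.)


M1: final=q0 accepted=False
M2: final=r0 accepted=False

No, union rejects (neither accepts)


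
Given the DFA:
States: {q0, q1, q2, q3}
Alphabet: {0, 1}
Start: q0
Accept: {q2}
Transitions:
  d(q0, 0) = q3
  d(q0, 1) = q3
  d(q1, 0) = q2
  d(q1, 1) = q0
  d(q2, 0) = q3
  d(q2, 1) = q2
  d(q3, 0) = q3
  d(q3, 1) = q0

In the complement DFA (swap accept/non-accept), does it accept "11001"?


Trace: q0 -> q3 -> q0 -> q3 -> q3 -> q0
Final: q0
Original accept: {q2}
Complement: q0 is not in original accept

Yes, complement accepts (original rejects)


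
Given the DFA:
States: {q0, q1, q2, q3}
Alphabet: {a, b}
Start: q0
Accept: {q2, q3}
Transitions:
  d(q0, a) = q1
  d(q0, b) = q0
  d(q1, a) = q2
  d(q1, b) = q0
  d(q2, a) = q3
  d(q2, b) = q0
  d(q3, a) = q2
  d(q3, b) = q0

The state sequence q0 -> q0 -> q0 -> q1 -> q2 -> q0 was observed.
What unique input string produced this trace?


Trace back each transition to find the symbol:
  q0 --[b]--> q0
  q0 --[b]--> q0
  q0 --[a]--> q1
  q1 --[a]--> q2
  q2 --[b]--> q0

"bbaab"


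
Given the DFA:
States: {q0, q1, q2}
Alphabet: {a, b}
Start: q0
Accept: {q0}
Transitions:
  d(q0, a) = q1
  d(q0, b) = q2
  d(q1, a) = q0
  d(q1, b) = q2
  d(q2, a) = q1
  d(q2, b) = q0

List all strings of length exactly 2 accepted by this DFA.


All strings of length 2: 4 total
Accepted: 2

"aa", "bb"


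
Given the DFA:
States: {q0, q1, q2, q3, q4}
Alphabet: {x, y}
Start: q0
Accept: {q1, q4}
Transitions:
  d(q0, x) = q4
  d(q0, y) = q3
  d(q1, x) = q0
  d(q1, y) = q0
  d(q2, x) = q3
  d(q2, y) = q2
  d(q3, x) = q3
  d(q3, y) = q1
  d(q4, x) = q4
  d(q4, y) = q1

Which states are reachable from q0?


BFS from q0:
  layer 0: {q0}
  layer 1: {q3, q4}
  layer 2: {q1}

{q0, q1, q3, q4}


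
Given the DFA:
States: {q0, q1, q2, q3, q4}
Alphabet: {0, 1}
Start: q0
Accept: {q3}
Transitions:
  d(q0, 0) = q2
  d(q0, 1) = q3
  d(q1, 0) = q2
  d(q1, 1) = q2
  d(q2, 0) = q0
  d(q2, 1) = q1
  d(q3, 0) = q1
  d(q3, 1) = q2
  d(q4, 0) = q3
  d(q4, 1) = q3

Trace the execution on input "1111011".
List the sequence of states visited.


Input: 1111011
d(q0, 1) = q3
d(q3, 1) = q2
d(q2, 1) = q1
d(q1, 1) = q2
d(q2, 0) = q0
d(q0, 1) = q3
d(q3, 1) = q2


q0 -> q3 -> q2 -> q1 -> q2 -> q0 -> q3 -> q2


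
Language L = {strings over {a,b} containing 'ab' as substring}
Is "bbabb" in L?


'ab' occurs at index 2

Yes, "bbabb" is in L


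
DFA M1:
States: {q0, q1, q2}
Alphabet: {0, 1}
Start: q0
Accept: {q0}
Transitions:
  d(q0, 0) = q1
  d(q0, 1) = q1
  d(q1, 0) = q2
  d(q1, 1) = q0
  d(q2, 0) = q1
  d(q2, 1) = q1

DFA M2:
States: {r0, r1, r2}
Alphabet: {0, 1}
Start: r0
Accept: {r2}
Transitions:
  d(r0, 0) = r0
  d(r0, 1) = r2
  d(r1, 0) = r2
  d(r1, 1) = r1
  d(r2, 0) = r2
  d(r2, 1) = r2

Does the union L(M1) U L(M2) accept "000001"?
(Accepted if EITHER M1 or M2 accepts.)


M1: final=q0 accepted=True
M2: final=r2 accepted=True

Yes, union accepts


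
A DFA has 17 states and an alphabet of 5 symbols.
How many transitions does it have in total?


Each state has exactly one transition per symbol.
17 * 5 = 85

85


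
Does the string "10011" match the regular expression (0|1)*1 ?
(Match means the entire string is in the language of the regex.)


|string| = 5; first = '1'; last = '1'

Yes, "10011" matches (0|1)*1


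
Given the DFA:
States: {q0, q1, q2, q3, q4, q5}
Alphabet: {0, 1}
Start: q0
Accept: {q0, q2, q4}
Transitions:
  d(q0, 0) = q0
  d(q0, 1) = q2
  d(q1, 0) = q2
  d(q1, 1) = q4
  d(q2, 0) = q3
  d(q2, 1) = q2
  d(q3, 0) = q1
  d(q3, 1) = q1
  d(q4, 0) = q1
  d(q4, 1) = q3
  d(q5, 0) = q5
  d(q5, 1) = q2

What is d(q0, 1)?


Looking up transition d(q0, 1)

q2


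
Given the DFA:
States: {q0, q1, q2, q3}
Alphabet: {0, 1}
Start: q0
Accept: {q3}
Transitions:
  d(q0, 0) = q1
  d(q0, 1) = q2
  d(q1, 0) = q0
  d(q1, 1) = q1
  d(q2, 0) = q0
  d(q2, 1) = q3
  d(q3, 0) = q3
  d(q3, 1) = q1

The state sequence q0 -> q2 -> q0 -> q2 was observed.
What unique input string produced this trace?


Trace back each transition to find the symbol:
  q0 --[1]--> q2
  q2 --[0]--> q0
  q0 --[1]--> q2

"101"


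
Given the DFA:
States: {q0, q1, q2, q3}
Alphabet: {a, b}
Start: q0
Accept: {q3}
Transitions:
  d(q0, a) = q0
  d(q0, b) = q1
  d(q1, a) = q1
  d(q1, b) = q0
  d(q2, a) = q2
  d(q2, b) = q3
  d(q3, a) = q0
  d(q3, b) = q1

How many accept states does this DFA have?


Accept states listed: {q3}
Counting: q3(1)

1


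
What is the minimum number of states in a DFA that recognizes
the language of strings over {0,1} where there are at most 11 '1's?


States: count = 0, 1, ..., 11 (all accepting; 12 states), plus a dead state for count > 11.
Total: 12 + 1 = 13.

13


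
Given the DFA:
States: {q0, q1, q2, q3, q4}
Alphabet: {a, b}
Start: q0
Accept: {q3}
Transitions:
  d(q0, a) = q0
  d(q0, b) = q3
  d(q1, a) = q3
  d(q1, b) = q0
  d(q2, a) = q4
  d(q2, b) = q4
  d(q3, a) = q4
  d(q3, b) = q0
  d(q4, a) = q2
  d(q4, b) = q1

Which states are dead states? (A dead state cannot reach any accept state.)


Forward reachability from each state:
  q0 -> reaches accept state q3 (live)
  q1 -> reaches accept state q3 (live)
  q2 -> reaches accept state q3 (live)
  q3 -> reaches accept state q3 (live)
  q4 -> reaches accept state q3 (live)

None (all states can reach an accept state)


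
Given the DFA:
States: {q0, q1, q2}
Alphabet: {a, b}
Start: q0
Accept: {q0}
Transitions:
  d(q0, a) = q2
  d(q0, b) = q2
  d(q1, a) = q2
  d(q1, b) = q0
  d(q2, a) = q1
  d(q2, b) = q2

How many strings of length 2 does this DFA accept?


Enumerating all length-2 strings:
  "aa" -> q1 [reject]
  "ab" -> q2 [reject]
  "ba" -> q1 [reject]
  "bb" -> q2 [reject]

0 out of 4


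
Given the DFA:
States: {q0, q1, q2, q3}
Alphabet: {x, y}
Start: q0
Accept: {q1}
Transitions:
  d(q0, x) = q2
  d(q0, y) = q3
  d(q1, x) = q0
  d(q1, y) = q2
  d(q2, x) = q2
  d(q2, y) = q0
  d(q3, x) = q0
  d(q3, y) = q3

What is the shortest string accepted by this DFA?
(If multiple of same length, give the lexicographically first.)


BFS by string length (lex-first path to each state shown):
  len 0: q0<-""
  len 1: q2<-"x", q3<-"y"
  len 2: q0<-"xy", q2<-"xx", q3<-"yy"
  len 3: q0<-"xxy", q2<-"xxx", q3<-"xyy"
  len 4: q0<-"xxxy", q2<-"xxxx", q3<-"xxyy"
  len 5: q0<-"xxxxy", q2<-"xxxxx", q3<-"xxxyy"
  len 6: q0<-"xxxxxy", q2<-"xxxxxx", q3<-"xxxxyy"
  len 7: q0<-"xxxxxxy", q2<-"xxxxxxx", q3<-"xxxxxyy"
  len 8: q0<-"xxxxxxxy", q2<-"xxxxxxxx", q3<-"xxxxxxyy"

No string accepted (empty language)


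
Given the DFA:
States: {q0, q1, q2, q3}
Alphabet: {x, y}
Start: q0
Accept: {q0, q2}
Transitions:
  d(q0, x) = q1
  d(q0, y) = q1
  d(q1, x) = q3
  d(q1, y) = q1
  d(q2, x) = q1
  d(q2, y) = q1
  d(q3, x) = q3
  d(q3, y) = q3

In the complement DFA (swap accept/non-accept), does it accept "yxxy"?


Trace: q0 -> q1 -> q3 -> q3 -> q3
Final: q3
Original accept: {q0, q2}
Complement: q3 is not in original accept

Yes, complement accepts (original rejects)


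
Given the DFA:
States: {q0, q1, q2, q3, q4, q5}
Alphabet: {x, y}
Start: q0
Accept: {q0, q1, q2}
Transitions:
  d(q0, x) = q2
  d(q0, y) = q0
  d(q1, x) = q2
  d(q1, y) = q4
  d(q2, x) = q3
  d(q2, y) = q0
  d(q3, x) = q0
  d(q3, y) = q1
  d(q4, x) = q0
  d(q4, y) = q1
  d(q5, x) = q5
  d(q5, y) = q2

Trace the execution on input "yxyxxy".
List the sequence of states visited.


Input: yxyxxy
d(q0, y) = q0
d(q0, x) = q2
d(q2, y) = q0
d(q0, x) = q2
d(q2, x) = q3
d(q3, y) = q1


q0 -> q0 -> q2 -> q0 -> q2 -> q3 -> q1


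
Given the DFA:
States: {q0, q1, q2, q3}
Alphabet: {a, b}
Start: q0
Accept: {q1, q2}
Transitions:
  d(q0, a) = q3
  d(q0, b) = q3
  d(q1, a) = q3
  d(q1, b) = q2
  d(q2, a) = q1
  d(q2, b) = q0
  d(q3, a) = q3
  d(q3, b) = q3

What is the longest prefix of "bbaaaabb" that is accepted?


Run the DFA, marking each prefix where the state is accepting:
  "" -> q0 [reject]
  "b" -> q3 [reject]
  "bb" -> q3 [reject]
  "bba" -> q3 [reject]
  "bbaa" -> q3 [reject]
  "bbaaa" -> q3 [reject]
  "bbaaaa" -> q3 [reject]
  "bbaaaab" -> q3 [reject]
  "bbaaaabb" -> q3 [reject]

No prefix is accepted


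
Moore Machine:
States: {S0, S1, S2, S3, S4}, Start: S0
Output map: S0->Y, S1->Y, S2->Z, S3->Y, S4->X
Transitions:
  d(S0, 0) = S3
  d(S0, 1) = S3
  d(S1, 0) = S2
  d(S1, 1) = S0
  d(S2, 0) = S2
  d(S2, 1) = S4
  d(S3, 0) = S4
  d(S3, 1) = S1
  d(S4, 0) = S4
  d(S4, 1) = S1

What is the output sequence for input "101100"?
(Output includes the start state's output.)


Start: S0 (output Y)
  --1--> S3 (output Y)
  --0--> S4 (output X)
  --1--> S1 (output Y)
  --1--> S0 (output Y)
  --0--> S3 (output Y)
  --0--> S4 (output X)

"YYXYYYX"


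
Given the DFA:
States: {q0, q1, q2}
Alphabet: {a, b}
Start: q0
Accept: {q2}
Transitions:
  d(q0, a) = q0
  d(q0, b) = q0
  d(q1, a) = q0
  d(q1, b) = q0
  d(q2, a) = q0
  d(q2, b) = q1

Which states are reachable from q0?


BFS from q0:
  layer 0: {q0}

{q0}


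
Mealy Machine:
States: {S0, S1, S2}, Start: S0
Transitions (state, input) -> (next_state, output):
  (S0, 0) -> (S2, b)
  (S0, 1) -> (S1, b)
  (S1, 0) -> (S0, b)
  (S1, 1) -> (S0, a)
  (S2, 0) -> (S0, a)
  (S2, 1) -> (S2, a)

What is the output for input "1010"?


Step-by-step:
  (S0, 1) -> (S1, b)
  (S1, 0) -> (S0, b)
  (S0, 1) -> (S1, b)
  (S1, 0) -> (S0, b)

"bbbb"


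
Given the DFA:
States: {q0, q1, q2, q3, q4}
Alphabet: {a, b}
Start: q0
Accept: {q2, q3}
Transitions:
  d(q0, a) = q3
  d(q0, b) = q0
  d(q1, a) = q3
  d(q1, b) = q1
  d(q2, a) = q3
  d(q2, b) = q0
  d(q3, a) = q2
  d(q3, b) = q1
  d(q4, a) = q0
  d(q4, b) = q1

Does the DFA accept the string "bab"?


Trace: q0 -> q0 -> q3 -> q1
Final state: q1
Accept states: {q2, q3}

No, rejected (final state q1 is not an accept state)


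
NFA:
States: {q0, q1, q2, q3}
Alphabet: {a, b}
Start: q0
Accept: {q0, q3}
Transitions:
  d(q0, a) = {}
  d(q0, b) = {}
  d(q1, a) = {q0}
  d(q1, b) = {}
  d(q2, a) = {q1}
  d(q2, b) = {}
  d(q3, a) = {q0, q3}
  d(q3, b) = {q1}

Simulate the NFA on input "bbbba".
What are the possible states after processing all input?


Start: {q0}
  --b--> {}
  --b--> {}
  --b--> {}
  --b--> {}
  --a--> {}

{} (empty set, no valid transitions)


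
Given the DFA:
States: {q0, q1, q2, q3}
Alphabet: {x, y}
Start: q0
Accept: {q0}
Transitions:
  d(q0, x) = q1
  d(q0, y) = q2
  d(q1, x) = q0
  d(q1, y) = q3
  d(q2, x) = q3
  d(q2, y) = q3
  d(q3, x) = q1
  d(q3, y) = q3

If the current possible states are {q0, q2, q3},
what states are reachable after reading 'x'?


Apply transition on 'x' from each current state:
  d(q0, x) = q1
  d(q2, x) = q3
  d(q3, x) = q1

{q1, q3}


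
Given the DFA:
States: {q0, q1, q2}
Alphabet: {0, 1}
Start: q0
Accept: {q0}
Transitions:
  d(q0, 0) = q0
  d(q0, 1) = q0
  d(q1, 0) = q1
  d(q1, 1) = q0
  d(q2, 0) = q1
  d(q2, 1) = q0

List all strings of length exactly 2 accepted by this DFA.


All strings of length 2: 4 total
Accepted: 4

"00", "01", "10", "11"


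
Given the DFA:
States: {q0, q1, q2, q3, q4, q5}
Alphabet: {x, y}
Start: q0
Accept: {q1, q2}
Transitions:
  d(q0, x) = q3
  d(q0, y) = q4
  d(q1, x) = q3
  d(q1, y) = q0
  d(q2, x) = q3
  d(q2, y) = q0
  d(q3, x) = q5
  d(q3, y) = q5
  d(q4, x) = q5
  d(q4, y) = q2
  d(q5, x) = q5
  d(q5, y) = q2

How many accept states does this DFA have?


Accept states listed: {q1, q2}
Counting: q1(1) q2(2)

2


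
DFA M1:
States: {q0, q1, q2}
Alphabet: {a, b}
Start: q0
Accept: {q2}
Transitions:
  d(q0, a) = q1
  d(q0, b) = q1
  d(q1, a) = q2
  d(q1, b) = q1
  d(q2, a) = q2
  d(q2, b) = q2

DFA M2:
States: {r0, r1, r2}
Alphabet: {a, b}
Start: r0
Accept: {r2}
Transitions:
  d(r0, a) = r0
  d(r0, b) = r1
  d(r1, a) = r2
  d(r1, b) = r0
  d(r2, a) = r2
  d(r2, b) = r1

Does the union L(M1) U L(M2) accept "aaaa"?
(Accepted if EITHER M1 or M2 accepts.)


M1: final=q2 accepted=True
M2: final=r0 accepted=False

Yes, union accepts


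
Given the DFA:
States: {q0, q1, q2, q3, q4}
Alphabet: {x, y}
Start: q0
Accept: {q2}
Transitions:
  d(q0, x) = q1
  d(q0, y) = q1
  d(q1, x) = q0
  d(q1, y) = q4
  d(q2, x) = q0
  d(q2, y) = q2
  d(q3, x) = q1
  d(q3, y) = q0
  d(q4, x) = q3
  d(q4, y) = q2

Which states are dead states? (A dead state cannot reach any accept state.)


Forward reachability from each state:
  q0 -> reaches accept state q2 (live)
  q1 -> reaches accept state q2 (live)
  q2 -> reaches accept state q2 (live)
  q3 -> reaches accept state q2 (live)
  q4 -> reaches accept state q2 (live)

None (all states can reach an accept state)


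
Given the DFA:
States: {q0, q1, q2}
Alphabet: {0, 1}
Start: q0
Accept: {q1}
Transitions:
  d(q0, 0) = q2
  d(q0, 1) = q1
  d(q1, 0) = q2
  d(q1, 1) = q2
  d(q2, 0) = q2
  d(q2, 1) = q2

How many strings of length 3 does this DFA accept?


Enumerating all length-3 strings:
  "000" -> q2 [reject]
  "001" -> q2 [reject]
  "010" -> q2 [reject]
  "011" -> q2 [reject]
  "100" -> q2 [reject]
  "101" -> q2 [reject]
  "110" -> q2 [reject]
  "111" -> q2 [reject]

0 out of 8


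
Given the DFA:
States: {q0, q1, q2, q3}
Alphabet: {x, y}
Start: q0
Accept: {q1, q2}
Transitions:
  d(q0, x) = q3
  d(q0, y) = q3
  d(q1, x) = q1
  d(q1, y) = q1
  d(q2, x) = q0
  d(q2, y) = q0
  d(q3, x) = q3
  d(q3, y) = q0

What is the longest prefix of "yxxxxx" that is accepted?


Run the DFA, marking each prefix where the state is accepting:
  "" -> q0 [reject]
  "y" -> q3 [reject]
  "yx" -> q3 [reject]
  "yxx" -> q3 [reject]
  "yxxx" -> q3 [reject]
  "yxxxx" -> q3 [reject]
  "yxxxxx" -> q3 [reject]

No prefix is accepted


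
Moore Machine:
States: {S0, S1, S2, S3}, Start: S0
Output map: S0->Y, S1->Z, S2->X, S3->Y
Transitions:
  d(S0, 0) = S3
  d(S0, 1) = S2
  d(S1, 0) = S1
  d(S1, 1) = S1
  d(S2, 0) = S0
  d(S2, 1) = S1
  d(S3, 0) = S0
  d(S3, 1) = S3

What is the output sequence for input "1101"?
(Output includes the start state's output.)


Start: S0 (output Y)
  --1--> S2 (output X)
  --1--> S1 (output Z)
  --0--> S1 (output Z)
  --1--> S1 (output Z)

"YXZZZ"


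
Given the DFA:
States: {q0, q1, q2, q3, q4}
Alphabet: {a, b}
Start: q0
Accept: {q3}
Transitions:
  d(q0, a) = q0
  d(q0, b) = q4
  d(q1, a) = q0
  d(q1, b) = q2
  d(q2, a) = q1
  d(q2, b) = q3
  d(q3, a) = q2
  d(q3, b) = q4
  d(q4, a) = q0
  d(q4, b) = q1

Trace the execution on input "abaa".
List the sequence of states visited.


Input: abaa
d(q0, a) = q0
d(q0, b) = q4
d(q4, a) = q0
d(q0, a) = q0


q0 -> q0 -> q4 -> q0 -> q0
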